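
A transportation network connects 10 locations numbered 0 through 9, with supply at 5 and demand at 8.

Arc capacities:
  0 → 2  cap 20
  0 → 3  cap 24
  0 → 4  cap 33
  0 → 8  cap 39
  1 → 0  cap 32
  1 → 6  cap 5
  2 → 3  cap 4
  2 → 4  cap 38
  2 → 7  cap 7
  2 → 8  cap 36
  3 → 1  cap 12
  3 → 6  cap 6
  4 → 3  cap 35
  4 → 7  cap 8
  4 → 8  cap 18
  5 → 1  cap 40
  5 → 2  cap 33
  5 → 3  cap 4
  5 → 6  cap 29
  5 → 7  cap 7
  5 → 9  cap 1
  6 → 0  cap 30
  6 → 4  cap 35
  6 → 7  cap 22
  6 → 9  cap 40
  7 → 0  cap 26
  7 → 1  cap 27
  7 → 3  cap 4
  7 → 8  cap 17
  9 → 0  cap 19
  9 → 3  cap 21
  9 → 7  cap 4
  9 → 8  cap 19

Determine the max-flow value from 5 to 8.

augment #1: 5→2→8 bottleneck 33, total now 33
augment #2: 5→7→8 bottleneck 7, total now 40
augment #3: 5→9→8 bottleneck 1, total now 41
augment #4: 5→1→0→8 bottleneck 32, total now 73
augment #5: 5→6→0→8 bottleneck 7, total now 80
augment #6: 5→6→4→8 bottleneck 18, total now 98
augment #7: 5→6→7→8 bottleneck 4, total now 102
augment #8: 5→1→6→7→8 bottleneck 5, total now 107
augment #9: 5→3→6→7→8 bottleneck 1, total now 108
augment #10: 5→3→6→9→8 bottleneck 3, total now 111

Maximum flow value: 111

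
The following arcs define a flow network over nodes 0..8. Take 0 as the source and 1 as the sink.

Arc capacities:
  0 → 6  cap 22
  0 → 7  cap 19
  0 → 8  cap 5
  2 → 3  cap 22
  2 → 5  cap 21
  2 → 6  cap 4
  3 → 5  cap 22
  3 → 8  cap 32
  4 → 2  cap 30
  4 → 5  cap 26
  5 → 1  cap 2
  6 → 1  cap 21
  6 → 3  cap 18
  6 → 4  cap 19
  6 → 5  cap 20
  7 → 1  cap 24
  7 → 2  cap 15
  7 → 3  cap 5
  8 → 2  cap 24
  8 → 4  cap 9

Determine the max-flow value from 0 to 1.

augment #1: 0→6→1 bottleneck 21, total now 21
augment #2: 0→7→1 bottleneck 19, total now 40
augment #3: 0→6→5→1 bottleneck 1, total now 41
augment #4: 0→8→2→5→1 bottleneck 1, total now 42

Maximum flow value: 42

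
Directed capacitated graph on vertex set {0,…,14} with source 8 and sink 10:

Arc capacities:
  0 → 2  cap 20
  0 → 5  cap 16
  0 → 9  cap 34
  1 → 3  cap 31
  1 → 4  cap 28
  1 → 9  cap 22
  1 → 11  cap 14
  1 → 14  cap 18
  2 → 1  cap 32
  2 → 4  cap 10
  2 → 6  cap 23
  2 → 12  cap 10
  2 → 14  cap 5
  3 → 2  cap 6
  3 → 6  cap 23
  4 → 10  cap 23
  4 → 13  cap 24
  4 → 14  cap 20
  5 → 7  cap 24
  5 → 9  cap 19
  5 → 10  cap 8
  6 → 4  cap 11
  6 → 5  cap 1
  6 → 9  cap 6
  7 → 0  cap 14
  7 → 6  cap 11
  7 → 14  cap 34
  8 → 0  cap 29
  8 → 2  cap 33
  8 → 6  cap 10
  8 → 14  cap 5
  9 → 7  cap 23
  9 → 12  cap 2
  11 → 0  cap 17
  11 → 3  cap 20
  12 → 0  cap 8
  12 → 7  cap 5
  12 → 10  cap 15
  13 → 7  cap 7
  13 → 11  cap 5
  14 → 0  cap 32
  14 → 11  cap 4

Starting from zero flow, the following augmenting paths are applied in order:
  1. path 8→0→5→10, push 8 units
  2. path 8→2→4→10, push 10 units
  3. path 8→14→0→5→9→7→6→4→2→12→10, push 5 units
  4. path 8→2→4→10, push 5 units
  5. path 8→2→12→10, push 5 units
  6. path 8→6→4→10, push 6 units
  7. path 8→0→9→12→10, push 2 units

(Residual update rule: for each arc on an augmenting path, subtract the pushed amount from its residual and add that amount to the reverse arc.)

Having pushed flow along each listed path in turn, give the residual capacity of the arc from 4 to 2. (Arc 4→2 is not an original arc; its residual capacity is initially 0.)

Residual capacity of (4,2): 10

after path 1 (8→0→5→10, push 8): res(4,2)=0
after path 2 (8→2→4→10, push 10): res(4,2)=10
after path 3 (8→14→0→5→9→7→6→4→2→12→10, push 5): res(4,2)=5
after path 4 (8→2→4→10, push 5): res(4,2)=10
after path 5 (8→2→12→10, push 5): res(4,2)=10
after path 6 (8→6→4→10, push 6): res(4,2)=10
after path 7 (8→0→9→12→10, push 2): res(4,2)=10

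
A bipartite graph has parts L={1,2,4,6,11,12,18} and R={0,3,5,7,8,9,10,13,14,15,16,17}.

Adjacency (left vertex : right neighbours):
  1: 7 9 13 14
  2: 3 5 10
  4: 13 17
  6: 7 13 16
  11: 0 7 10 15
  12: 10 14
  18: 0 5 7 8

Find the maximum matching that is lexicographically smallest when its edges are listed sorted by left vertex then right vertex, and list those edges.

|M| = 7 (so the lex-smallest maximum matching has 7 edges)
process left vertices in ascending order; for each, take the smallest-labelled available neighbour that still permits 7 edges overall, or leave it unmatched if none does
lex-smallest matching: {1-7, 2-3, 4-13, 6-16, 11-0, 12-10, 18-5}

Lex-smallest maximum matching: {(1,7), (2,3), (4,13), (6,16), (11,0), (12,10), (18,5)}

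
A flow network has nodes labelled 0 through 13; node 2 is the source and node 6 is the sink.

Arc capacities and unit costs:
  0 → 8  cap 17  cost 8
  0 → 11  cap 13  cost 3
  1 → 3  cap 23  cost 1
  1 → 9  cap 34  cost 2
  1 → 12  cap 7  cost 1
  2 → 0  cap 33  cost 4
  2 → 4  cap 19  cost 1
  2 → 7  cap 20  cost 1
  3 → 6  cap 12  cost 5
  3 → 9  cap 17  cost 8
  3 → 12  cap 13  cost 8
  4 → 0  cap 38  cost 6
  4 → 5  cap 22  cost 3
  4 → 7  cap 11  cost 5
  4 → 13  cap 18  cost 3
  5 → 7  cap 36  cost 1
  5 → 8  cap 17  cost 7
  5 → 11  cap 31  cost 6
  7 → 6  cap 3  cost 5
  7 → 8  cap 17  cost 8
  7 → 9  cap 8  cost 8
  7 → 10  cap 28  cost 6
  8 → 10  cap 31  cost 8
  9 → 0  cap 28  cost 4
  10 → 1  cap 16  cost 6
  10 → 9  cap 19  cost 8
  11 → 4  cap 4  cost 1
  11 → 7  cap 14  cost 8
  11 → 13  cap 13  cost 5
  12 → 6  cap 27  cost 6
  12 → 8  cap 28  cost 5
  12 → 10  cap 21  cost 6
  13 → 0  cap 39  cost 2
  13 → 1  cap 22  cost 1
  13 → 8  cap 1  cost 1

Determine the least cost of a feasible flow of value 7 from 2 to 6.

shortest-cost path #1: 2→7→6 push 3 @ unit cost 6 (adds 18)
shortest-cost path #2: 2→4→13→1→3→6 push 4 @ unit cost 11 (adds 44)
total cost = 62

Minimum cost for 7 units: 62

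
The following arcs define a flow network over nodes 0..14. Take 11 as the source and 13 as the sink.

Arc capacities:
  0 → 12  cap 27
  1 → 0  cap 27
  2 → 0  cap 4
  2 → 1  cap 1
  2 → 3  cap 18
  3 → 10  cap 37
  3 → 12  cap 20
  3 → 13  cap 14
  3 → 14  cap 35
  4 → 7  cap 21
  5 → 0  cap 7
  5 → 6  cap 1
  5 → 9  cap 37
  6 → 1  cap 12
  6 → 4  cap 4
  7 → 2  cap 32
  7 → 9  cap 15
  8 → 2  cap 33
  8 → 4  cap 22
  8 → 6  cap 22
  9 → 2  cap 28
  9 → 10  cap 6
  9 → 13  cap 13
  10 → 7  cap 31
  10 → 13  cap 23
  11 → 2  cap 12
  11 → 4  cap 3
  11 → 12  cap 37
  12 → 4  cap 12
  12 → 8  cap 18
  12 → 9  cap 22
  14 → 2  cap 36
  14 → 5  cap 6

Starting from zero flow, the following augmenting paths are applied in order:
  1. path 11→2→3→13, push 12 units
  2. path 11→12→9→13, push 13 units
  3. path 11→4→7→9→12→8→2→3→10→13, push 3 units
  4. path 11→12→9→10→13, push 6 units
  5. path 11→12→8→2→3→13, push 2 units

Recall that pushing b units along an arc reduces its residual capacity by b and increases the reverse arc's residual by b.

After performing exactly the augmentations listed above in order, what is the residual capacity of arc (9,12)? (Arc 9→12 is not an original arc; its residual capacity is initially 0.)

Residual capacity of (9,12): 16

after path 1 (11→2→3→13, push 12): res(9,12)=0
after path 2 (11→12→9→13, push 13): res(9,12)=13
after path 3 (11→4→7→9→12→8→2→3→10→13, push 3): res(9,12)=10
after path 4 (11→12→9→10→13, push 6): res(9,12)=16
after path 5 (11→12→8→2→3→13, push 2): res(9,12)=16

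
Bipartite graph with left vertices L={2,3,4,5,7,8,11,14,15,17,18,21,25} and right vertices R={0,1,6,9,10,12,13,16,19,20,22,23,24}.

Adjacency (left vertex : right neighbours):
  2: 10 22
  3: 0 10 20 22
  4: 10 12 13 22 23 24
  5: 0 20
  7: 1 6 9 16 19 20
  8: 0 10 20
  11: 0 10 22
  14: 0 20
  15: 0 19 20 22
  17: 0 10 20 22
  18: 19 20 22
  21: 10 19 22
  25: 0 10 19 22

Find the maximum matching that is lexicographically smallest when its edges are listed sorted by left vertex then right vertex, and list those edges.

|M| = 7 (so the lex-smallest maximum matching has 7 edges)
process left vertices in ascending order; for each, take the smallest-labelled available neighbour that still permits 7 edges overall, or leave it unmatched if none does
lex-smallest matching: {2-10, 3-0, 4-12, 5-20, 7-1, 11-22, 15-19}

Lex-smallest maximum matching: {(2,10), (3,0), (4,12), (5,20), (7,1), (11,22), (15,19)}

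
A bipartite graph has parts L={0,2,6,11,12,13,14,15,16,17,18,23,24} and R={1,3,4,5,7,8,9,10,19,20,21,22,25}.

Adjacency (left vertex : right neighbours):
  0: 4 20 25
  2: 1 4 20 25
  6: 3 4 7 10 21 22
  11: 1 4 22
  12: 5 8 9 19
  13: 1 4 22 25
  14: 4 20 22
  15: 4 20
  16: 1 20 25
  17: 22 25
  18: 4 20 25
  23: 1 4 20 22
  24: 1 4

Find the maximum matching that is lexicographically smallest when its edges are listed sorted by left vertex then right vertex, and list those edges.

Lex-smallest maximum matching: {(0,4), (2,1), (6,3), (11,22), (12,5), (13,25), (14,20)}

|M| = 7 (so the lex-smallest maximum matching has 7 edges)
process left vertices in ascending order; for each, take the smallest-labelled available neighbour that still permits 7 edges overall, or leave it unmatched if none does
lex-smallest matching: {0-4, 2-1, 6-3, 11-22, 12-5, 13-25, 14-20}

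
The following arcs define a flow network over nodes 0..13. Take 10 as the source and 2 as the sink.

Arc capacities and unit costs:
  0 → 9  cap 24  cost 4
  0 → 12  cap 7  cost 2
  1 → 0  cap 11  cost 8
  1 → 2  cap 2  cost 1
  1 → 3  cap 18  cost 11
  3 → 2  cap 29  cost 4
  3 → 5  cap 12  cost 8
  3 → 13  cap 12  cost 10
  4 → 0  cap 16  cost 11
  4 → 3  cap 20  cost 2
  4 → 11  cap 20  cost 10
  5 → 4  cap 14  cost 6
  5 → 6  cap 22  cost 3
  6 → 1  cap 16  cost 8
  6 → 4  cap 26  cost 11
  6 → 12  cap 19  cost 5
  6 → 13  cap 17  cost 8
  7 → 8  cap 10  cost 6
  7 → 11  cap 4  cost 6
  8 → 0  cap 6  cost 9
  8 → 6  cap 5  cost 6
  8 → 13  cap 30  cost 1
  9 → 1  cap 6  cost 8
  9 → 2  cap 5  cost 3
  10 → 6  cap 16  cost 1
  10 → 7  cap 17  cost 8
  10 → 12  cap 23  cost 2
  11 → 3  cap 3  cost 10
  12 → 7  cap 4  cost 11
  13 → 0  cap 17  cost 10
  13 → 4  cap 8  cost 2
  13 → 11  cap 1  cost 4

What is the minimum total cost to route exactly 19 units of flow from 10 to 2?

Minimum cost for 19 units: 336

shortest-cost path #1: 10→6→1→2 push 2 @ unit cost 10 (adds 20)
shortest-cost path #2: 10→6→13→4→3→2 push 8 @ unit cost 17 (adds 136)
shortest-cost path #3: 10→6→4→3→2 push 6 @ unit cost 18 (adds 108)
shortest-cost path #4: 10→7→8→13→6→4→3→2 push 3 @ unit cost 24 (adds 72)
total cost = 336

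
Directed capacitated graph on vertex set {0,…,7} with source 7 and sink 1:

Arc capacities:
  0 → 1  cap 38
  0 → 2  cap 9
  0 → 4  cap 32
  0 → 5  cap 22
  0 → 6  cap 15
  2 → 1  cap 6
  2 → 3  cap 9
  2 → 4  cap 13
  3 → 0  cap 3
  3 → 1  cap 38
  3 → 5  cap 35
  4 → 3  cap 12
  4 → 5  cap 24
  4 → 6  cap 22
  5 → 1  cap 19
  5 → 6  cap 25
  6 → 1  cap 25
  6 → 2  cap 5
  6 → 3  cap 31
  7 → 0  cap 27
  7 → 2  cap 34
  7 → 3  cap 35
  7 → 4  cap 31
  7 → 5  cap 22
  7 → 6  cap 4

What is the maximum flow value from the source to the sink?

augment #1: 7→0→1 bottleneck 27, total now 27
augment #2: 7→2→1 bottleneck 6, total now 33
augment #3: 7→3→1 bottleneck 35, total now 68
augment #4: 7→5→1 bottleneck 19, total now 87
augment #5: 7→6→1 bottleneck 4, total now 91
augment #6: 7→2→3→1 bottleneck 3, total now 94
augment #7: 7→4→6→1 bottleneck 21, total now 115
augment #8: 7→2→3→0→1 bottleneck 3, total now 118

Maximum flow value: 118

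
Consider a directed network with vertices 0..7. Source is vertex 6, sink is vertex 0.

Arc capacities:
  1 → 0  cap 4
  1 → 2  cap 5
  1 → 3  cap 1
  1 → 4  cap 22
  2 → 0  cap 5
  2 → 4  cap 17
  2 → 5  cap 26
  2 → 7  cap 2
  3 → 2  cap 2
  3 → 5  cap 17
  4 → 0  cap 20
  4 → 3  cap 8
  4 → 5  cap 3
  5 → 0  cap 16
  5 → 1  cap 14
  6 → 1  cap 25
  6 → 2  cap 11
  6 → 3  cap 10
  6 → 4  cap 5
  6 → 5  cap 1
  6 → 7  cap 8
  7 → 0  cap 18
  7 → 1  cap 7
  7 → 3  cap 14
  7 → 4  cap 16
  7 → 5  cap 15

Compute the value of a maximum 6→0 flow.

augment #1: 6→1→0 bottleneck 4, total now 4
augment #2: 6→2→0 bottleneck 5, total now 9
augment #3: 6→4→0 bottleneck 5, total now 14
augment #4: 6→5→0 bottleneck 1, total now 15
augment #5: 6→7→0 bottleneck 8, total now 23
augment #6: 6→1→4→0 bottleneck 15, total now 38
augment #7: 6→2→5→0 bottleneck 6, total now 44
augment #8: 6→3→5→0 bottleneck 9, total now 53
augment #9: 6→1→2→7→0 bottleneck 2, total now 55

Maximum flow value: 55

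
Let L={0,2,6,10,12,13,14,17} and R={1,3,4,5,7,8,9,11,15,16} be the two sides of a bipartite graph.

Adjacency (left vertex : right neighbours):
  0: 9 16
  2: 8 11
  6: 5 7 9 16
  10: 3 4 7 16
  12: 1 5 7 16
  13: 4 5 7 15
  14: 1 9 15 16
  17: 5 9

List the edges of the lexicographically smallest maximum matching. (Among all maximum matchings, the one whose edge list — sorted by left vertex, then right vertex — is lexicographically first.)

|M| = 8 (so the lex-smallest maximum matching has 8 edges)
process left vertices in ascending order; for each, take the smallest-labelled available neighbour that still permits 8 edges overall, or leave it unmatched if none does
lex-smallest matching: {0-9, 2-8, 6-7, 10-3, 12-1, 13-4, 14-15, 17-5}

Lex-smallest maximum matching: {(0,9), (2,8), (6,7), (10,3), (12,1), (13,4), (14,15), (17,5)}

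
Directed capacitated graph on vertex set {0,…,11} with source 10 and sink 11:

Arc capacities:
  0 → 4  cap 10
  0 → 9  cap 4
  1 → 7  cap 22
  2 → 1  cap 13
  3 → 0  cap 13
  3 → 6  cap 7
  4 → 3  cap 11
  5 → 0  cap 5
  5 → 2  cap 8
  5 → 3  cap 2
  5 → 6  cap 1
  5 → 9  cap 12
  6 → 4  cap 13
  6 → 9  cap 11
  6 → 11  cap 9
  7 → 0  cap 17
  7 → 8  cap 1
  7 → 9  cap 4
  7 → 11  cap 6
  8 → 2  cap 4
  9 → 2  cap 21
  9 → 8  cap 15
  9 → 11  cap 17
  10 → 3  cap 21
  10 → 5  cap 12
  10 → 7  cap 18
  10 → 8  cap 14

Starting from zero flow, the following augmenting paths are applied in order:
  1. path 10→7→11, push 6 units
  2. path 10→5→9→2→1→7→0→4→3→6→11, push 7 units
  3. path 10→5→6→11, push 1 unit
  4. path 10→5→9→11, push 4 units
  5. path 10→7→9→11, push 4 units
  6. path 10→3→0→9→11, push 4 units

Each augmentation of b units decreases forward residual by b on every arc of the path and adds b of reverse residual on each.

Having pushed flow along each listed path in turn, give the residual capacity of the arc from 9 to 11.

after path 1 (10→7→11, push 6): res(9,11)=17
after path 2 (10→5→9→2→1→7→0→4→3→6→11, push 7): res(9,11)=17
after path 3 (10→5→6→11, push 1): res(9,11)=17
after path 4 (10→5→9→11, push 4): res(9,11)=13
after path 5 (10→7→9→11, push 4): res(9,11)=9
after path 6 (10→3→0→9→11, push 4): res(9,11)=5

Residual capacity of (9,11): 5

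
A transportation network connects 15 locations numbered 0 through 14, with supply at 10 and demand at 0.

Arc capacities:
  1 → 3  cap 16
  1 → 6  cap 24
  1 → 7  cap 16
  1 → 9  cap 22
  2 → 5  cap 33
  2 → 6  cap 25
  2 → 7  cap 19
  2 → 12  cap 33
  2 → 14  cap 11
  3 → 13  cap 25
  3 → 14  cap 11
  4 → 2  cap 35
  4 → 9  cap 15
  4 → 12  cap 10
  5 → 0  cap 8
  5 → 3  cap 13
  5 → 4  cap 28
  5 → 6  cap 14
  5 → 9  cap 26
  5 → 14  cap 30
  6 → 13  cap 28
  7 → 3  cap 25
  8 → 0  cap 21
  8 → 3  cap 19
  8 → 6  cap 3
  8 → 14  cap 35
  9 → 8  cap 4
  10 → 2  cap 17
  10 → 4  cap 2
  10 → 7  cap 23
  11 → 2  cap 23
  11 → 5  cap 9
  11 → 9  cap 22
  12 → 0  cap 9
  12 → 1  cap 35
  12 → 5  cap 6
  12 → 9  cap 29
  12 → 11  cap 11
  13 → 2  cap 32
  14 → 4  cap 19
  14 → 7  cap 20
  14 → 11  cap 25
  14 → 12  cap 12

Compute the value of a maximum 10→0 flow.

Maximum flow value: 21

augment #1: 10→2→5→0 bottleneck 8, total now 8
augment #2: 10→2→12→0 bottleneck 9, total now 17
augment #3: 10→4→9→8→0 bottleneck 2, total now 19
augment #4: 10→7→3→14→4→9→8→0 bottleneck 2, total now 21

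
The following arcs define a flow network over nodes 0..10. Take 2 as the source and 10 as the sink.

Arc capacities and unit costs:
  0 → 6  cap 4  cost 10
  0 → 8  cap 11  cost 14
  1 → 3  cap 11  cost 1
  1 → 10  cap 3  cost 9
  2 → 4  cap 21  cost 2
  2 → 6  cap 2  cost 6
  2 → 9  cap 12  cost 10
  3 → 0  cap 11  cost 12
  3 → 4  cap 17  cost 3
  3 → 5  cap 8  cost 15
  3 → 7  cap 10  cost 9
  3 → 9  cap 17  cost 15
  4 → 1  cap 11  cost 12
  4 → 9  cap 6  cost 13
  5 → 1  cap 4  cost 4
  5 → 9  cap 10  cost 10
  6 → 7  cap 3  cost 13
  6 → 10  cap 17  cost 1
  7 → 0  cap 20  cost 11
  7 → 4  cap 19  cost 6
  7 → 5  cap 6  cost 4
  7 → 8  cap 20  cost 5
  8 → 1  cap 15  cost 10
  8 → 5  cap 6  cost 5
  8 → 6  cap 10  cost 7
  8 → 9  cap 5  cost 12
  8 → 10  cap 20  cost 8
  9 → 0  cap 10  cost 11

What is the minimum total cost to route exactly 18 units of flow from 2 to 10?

Minimum cost for 18 units: 550

shortest-cost path #1: 2→6→10 push 2 @ unit cost 7 (adds 14)
shortest-cost path #2: 2→4→1→10 push 3 @ unit cost 23 (adds 69)
shortest-cost path #3: 2→9→0→6→10 push 4 @ unit cost 32 (adds 128)
shortest-cost path #4: 2→4→1→3→7→8→10 push 8 @ unit cost 37 (adds 296)
shortest-cost path #5: 2→9→0→8→10 push 1 @ unit cost 43 (adds 43)
total cost = 550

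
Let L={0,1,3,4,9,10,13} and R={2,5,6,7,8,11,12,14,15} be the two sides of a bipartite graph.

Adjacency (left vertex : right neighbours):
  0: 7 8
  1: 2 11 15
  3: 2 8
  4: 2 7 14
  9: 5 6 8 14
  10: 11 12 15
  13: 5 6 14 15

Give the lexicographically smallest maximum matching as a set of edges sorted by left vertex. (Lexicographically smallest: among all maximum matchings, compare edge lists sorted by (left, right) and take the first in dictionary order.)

|M| = 7 (so the lex-smallest maximum matching has 7 edges)
process left vertices in ascending order; for each, take the smallest-labelled available neighbour that still permits 7 edges overall, or leave it unmatched if none does
lex-smallest matching: {0-7, 1-2, 3-8, 4-14, 9-5, 10-11, 13-6}

Lex-smallest maximum matching: {(0,7), (1,2), (3,8), (4,14), (9,5), (10,11), (13,6)}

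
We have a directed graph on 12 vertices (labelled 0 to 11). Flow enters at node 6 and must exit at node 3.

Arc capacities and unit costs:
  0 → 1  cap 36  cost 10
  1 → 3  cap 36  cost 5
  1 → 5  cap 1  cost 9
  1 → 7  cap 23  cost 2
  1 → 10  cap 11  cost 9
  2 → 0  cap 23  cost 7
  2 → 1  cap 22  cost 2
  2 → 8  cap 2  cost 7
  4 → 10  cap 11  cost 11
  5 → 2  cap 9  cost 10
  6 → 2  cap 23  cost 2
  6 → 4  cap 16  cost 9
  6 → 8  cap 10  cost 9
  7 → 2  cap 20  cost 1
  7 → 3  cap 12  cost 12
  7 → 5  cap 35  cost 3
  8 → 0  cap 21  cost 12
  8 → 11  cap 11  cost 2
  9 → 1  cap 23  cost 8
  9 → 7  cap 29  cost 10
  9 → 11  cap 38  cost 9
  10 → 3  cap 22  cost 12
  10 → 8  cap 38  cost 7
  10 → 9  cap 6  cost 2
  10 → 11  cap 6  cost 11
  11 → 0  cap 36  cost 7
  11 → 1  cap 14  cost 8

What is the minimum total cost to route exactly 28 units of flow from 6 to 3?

Minimum cost for 28 units: 342

shortest-cost path #1: 6→2→1→3 push 22 @ unit cost 9 (adds 198)
shortest-cost path #2: 6→8→11→1→3 push 6 @ unit cost 24 (adds 144)
total cost = 342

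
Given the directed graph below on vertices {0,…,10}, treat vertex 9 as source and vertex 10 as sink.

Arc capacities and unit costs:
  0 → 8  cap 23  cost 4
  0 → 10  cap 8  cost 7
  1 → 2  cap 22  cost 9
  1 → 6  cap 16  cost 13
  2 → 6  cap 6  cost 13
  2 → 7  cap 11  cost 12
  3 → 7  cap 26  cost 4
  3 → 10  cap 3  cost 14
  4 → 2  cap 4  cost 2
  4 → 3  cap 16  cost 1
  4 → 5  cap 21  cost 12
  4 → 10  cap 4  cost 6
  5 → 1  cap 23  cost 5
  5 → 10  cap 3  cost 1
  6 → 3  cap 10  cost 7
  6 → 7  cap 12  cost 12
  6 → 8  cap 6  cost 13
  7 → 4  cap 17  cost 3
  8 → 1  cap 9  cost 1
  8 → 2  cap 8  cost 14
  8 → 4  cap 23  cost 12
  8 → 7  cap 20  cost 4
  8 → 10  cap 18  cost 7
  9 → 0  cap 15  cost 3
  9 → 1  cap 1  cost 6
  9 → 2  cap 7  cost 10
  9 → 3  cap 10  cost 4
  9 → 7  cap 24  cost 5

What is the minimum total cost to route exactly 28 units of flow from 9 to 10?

Minimum cost for 28 units: 476

shortest-cost path #1: 9→0→10 push 8 @ unit cost 10 (adds 80)
shortest-cost path #2: 9→0→8→10 push 7 @ unit cost 14 (adds 98)
shortest-cost path #3: 9→7→4→10 push 4 @ unit cost 14 (adds 56)
shortest-cost path #4: 9→3→10 push 3 @ unit cost 18 (adds 54)
shortest-cost path #5: 9→7→4→5→10 push 3 @ unit cost 21 (adds 63)
shortest-cost path #6: 9→1→6→8→10 push 1 @ unit cost 39 (adds 39)
shortest-cost path #7: 9→2→6→8→10 push 2 @ unit cost 43 (adds 86)
total cost = 476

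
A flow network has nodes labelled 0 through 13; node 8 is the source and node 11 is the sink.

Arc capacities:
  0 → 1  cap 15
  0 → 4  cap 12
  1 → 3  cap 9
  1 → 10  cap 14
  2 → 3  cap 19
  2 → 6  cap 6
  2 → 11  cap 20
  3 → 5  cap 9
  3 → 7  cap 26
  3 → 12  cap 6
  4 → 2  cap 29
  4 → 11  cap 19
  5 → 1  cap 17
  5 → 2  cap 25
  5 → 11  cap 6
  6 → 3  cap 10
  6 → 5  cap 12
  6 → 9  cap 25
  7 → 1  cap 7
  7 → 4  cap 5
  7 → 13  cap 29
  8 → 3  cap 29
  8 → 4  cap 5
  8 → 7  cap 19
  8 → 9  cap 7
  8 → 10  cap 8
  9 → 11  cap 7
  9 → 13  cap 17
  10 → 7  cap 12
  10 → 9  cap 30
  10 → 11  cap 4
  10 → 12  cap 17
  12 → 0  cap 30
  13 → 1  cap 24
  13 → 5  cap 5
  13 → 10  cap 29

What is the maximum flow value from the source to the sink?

augment #1: 8→4→11 bottleneck 5, total now 5
augment #2: 8→9→11 bottleneck 7, total now 12
augment #3: 8→10→11 bottleneck 4, total now 16
augment #4: 8→3→5→11 bottleneck 6, total now 22
augment #5: 8→7→4→11 bottleneck 5, total now 27
augment #6: 8→3→5→2→11 bottleneck 3, total now 30
augment #7: 8→3→12→0→4→11 bottleneck 6, total now 36
augment #8: 8→7→13→5→2→11 bottleneck 5, total now 41
augment #9: 8→10→12→0→4→11 bottleneck 3, total now 44
augment #10: 8→10→12→0→4→2→11 bottleneck 1, total now 45
augment #11: 8→7→1→10→12→0→4→2→11 bottleneck 2, total now 47

Maximum flow value: 47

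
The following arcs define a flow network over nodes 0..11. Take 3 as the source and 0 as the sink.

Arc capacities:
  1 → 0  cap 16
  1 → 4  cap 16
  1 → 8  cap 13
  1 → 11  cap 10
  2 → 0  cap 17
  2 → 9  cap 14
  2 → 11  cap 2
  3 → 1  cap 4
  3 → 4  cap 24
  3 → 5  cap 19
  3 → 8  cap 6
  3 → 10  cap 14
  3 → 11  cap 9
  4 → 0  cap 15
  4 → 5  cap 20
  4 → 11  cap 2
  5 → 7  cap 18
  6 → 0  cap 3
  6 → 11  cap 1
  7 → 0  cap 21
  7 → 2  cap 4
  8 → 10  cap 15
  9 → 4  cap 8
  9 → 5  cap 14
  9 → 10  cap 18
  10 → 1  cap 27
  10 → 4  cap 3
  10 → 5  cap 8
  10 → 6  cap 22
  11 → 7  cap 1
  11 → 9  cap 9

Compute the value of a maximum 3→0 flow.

augment #1: 3→1→0 bottleneck 4, total now 4
augment #2: 3→4→0 bottleneck 15, total now 19
augment #3: 3→5→7→0 bottleneck 18, total now 37
augment #4: 3→10→1→0 bottleneck 12, total now 49
augment #5: 3→10→6→0 bottleneck 2, total now 51
augment #6: 3→11→7→0 bottleneck 1, total now 52
augment #7: 3→8→10→6→0 bottleneck 1, total now 53

Maximum flow value: 53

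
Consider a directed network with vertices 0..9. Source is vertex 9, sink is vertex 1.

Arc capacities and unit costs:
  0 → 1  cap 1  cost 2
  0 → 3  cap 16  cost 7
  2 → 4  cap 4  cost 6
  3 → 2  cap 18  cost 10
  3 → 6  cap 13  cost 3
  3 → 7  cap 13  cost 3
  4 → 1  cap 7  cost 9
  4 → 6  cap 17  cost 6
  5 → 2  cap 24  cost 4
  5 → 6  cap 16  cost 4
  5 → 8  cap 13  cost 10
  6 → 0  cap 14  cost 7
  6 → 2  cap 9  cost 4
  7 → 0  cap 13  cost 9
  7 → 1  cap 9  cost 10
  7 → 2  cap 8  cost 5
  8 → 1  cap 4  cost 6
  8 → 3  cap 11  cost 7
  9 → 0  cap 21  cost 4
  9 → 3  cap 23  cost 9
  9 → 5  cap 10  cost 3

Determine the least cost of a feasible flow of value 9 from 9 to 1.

Minimum cost for 9 units: 170

shortest-cost path #1: 9→0→1 push 1 @ unit cost 6 (adds 6)
shortest-cost path #2: 9→5→8→1 push 4 @ unit cost 19 (adds 76)
shortest-cost path #3: 9→3→7→1 push 4 @ unit cost 22 (adds 88)
total cost = 170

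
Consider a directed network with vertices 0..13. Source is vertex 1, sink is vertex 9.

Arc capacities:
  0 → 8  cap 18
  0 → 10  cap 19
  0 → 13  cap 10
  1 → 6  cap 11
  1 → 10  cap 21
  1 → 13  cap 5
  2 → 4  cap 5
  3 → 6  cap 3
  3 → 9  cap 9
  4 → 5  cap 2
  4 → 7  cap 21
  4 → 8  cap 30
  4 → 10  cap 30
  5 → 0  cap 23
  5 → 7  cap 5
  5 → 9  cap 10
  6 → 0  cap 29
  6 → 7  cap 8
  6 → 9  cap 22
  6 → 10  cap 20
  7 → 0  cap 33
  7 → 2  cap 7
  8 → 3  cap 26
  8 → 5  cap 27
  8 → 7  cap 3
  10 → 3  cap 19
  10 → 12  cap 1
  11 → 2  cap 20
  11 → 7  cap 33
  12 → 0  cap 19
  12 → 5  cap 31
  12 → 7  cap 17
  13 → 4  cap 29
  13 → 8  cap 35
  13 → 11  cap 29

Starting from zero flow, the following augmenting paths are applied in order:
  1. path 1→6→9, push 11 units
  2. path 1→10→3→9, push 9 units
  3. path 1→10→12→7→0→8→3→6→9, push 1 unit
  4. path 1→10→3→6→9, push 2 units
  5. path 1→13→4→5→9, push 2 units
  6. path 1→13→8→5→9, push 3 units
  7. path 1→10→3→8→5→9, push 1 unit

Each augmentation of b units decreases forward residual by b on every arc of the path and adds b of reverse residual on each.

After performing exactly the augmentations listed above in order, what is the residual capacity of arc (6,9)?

after path 1 (1→6→9, push 11): res(6,9)=11
after path 2 (1→10→3→9, push 9): res(6,9)=11
after path 3 (1→10→12→7→0→8→3→6→9, push 1): res(6,9)=10
after path 4 (1→10→3→6→9, push 2): res(6,9)=8
after path 5 (1→13→4→5→9, push 2): res(6,9)=8
after path 6 (1→13→8→5→9, push 3): res(6,9)=8
after path 7 (1→10→3→8→5→9, push 1): res(6,9)=8

Residual capacity of (6,9): 8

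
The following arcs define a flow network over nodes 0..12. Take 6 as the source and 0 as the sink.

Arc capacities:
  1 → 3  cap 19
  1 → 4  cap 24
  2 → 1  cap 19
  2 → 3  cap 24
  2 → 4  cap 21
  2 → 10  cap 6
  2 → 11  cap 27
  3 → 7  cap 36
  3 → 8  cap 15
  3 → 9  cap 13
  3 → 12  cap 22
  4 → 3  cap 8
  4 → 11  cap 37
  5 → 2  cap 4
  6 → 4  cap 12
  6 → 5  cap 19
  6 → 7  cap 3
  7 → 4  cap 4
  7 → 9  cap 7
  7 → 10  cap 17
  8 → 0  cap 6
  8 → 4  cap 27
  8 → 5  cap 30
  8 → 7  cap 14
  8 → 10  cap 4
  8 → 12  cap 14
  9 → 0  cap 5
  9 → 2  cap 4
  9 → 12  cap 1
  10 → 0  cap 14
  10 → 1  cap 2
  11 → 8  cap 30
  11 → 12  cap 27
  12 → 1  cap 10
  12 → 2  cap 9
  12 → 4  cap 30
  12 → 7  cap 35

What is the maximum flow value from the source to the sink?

augment #1: 6→7→9→0 bottleneck 3, total now 3
augment #2: 6→4→3→8→0 bottleneck 6, total now 9
augment #3: 6→4→3→9→0 bottleneck 2, total now 11
augment #4: 6→5→2→10→0 bottleneck 4, total now 15
augment #5: 6→4→11→8→10→0 bottleneck 4, total now 19

Maximum flow value: 19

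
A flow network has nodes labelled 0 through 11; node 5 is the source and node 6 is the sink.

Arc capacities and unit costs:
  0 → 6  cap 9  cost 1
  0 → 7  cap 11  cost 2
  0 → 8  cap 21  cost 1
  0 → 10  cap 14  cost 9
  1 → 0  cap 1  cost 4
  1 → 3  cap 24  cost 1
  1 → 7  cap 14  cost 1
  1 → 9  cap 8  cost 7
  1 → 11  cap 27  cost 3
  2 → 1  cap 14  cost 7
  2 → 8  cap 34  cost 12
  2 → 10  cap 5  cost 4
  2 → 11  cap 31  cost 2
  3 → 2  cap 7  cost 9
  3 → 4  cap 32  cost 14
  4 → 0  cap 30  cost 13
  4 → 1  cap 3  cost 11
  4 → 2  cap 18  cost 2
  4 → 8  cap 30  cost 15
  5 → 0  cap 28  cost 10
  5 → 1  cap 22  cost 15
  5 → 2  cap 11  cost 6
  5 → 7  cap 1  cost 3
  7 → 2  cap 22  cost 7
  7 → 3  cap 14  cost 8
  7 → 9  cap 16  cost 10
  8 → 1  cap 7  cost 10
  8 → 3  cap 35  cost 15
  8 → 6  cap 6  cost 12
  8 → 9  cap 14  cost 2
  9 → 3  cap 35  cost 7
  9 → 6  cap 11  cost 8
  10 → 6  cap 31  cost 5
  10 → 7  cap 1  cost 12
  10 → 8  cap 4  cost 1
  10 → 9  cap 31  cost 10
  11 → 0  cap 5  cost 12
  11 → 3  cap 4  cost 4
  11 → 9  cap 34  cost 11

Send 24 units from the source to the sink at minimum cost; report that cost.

shortest-cost path #1: 5→0→6 push 9 @ unit cost 11 (adds 99)
shortest-cost path #2: 5→2→10→6 push 5 @ unit cost 15 (adds 75)
shortest-cost path #3: 5→7→9→6 push 1 @ unit cost 21 (adds 21)
shortest-cost path #4: 5→0→8→9→6 push 9 @ unit cost 21 (adds 189)
total cost = 384

Minimum cost for 24 units: 384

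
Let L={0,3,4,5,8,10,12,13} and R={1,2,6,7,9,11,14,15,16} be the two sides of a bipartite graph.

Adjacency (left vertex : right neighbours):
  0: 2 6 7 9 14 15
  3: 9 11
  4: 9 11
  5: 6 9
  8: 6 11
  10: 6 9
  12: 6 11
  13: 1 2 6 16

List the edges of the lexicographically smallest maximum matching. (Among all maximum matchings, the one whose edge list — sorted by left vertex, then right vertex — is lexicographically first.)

|M| = 5 (so the lex-smallest maximum matching has 5 edges)
process left vertices in ascending order; for each, take the smallest-labelled available neighbour that still permits 5 edges overall, or leave it unmatched if none does
lex-smallest matching: {0-2, 3-9, 4-11, 5-6, 13-1}

Lex-smallest maximum matching: {(0,2), (3,9), (4,11), (5,6), (13,1)}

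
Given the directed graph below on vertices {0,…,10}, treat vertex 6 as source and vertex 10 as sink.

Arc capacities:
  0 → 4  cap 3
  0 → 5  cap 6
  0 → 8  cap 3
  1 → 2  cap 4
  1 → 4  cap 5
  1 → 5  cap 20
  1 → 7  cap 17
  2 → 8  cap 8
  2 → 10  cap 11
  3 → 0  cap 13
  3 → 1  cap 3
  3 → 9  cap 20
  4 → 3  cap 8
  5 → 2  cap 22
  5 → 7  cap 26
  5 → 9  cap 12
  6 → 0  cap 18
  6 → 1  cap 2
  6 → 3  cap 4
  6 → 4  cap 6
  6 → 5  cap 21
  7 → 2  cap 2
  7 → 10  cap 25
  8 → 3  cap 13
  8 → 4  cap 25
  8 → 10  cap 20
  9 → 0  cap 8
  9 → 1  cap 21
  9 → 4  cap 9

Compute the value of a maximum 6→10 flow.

augment #1: 6→0→8→10 bottleneck 3, total now 3
augment #2: 6→1→2→10 bottleneck 2, total now 5
augment #3: 6→5→2→10 bottleneck 9, total now 14
augment #4: 6→5→7→10 bottleneck 12, total now 26
augment #5: 6→0→5→7→10 bottleneck 6, total now 32
augment #6: 6→3→1→7→10 bottleneck 3, total now 35
augment #7: 6→3→9→1→7→10 bottleneck 1, total now 36
augment #8: 6→4→3→9→1→7→10 bottleneck 3, total now 39
augment #9: 6→4→3→9→1→2→8→10 bottleneck 2, total now 41
augment #10: 6→4→3→9→1→5→2→8→10 bottleneck 1, total now 42
augment #11: 6→0→4→3→9→1→5→2→8→10 bottleneck 2, total now 44

Maximum flow value: 44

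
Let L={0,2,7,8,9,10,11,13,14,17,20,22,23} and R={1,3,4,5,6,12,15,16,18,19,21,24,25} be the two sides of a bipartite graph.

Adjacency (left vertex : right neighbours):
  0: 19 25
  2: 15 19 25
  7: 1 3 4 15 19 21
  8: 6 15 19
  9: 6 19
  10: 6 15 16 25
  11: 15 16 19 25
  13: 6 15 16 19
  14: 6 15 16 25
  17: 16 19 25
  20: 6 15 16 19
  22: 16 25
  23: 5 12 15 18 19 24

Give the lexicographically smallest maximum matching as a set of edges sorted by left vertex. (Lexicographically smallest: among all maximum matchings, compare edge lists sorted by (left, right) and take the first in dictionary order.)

|M| = 7 (so the lex-smallest maximum matching has 7 edges)
process left vertices in ascending order; for each, take the smallest-labelled available neighbour that still permits 7 edges overall, or leave it unmatched if none does
lex-smallest matching: {0-19, 2-15, 7-1, 8-6, 10-16, 11-25, 23-5}

Lex-smallest maximum matching: {(0,19), (2,15), (7,1), (8,6), (10,16), (11,25), (23,5)}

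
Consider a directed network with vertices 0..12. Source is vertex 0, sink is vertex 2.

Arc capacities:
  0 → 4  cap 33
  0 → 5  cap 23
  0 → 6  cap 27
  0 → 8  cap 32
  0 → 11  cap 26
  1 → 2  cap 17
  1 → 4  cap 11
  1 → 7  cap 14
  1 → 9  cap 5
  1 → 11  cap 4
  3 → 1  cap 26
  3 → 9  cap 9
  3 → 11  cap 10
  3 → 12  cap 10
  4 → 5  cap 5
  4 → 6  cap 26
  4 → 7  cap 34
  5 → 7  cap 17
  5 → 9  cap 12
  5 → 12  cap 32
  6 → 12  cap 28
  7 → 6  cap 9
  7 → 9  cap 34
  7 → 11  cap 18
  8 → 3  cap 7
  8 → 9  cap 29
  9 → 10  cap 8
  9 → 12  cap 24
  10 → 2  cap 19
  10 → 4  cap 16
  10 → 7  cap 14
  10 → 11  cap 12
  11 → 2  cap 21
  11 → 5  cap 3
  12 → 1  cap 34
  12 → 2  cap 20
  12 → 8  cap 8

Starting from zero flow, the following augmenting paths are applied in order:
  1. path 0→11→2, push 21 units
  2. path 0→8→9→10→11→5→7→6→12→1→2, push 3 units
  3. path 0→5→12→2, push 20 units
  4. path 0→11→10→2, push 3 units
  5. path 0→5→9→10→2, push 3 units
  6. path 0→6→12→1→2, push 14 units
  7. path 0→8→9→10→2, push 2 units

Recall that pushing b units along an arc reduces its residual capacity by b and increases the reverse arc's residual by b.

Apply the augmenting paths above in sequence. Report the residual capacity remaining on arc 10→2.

Residual capacity of (10,2): 11

after path 1 (0→11→2, push 21): res(10,2)=19
after path 2 (0→8→9→10→11→5→7→6→12→1→2, push 3): res(10,2)=19
after path 3 (0→5→12→2, push 20): res(10,2)=19
after path 4 (0→11→10→2, push 3): res(10,2)=16
after path 5 (0→5→9→10→2, push 3): res(10,2)=13
after path 6 (0→6→12→1→2, push 14): res(10,2)=13
after path 7 (0→8→9→10→2, push 2): res(10,2)=11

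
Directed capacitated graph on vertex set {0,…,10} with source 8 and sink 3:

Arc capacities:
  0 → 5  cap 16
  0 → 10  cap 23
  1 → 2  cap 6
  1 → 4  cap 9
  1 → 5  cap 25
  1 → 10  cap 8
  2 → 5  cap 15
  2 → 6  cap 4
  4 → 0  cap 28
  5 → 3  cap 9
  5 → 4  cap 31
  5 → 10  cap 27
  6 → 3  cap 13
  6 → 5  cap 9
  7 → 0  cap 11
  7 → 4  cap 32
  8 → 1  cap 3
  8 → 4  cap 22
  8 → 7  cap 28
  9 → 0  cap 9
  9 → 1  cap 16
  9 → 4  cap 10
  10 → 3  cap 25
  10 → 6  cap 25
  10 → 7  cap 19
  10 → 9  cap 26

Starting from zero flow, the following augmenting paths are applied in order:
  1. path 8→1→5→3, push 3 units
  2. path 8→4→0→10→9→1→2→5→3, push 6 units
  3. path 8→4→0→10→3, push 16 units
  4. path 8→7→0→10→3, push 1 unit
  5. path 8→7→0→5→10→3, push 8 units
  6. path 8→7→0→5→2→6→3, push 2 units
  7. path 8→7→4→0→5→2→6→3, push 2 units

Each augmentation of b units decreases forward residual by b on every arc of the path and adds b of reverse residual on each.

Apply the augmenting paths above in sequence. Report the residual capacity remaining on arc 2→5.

Residual capacity of (2,5): 13

after path 1 (8→1→5→3, push 3): res(2,5)=15
after path 2 (8→4→0→10→9→1→2→5→3, push 6): res(2,5)=9
after path 3 (8→4→0→10→3, push 16): res(2,5)=9
after path 4 (8→7→0→10→3, push 1): res(2,5)=9
after path 5 (8→7→0→5→10→3, push 8): res(2,5)=9
after path 6 (8→7→0→5→2→6→3, push 2): res(2,5)=11
after path 7 (8→7→4→0→5→2→6→3, push 2): res(2,5)=13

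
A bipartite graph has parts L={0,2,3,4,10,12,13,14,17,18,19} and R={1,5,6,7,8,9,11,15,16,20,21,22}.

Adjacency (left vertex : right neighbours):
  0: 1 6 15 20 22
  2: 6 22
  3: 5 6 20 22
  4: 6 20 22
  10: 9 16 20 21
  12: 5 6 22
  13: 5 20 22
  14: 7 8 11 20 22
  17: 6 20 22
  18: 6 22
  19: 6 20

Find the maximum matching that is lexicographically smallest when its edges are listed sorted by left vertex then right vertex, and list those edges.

|M| = 7 (so the lex-smallest maximum matching has 7 edges)
process left vertices in ascending order; for each, take the smallest-labelled available neighbour that still permits 7 edges overall, or leave it unmatched if none does
lex-smallest matching: {0-1, 2-6, 3-5, 4-20, 10-9, 12-22, 14-7}

Lex-smallest maximum matching: {(0,1), (2,6), (3,5), (4,20), (10,9), (12,22), (14,7)}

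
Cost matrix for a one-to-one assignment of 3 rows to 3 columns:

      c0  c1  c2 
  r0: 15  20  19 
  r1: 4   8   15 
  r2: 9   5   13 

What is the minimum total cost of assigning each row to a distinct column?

Minimum assignment cost: 28

optimal assignment: row0→col2 (cost 19), row1→col0 (cost 4), row2→col1 (cost 5)
total = 19 + 4 + 5 = 28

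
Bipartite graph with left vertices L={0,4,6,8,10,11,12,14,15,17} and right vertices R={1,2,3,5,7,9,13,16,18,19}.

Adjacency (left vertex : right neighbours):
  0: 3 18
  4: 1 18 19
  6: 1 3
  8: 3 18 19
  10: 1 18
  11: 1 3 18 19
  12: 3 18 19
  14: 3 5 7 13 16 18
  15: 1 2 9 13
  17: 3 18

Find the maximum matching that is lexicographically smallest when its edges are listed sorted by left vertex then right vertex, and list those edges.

Lex-smallest maximum matching: {(0,3), (4,1), (8,18), (11,19), (14,5), (15,2)}

|M| = 6 (so the lex-smallest maximum matching has 6 edges)
process left vertices in ascending order; for each, take the smallest-labelled available neighbour that still permits 6 edges overall, or leave it unmatched if none does
lex-smallest matching: {0-3, 4-1, 8-18, 11-19, 14-5, 15-2}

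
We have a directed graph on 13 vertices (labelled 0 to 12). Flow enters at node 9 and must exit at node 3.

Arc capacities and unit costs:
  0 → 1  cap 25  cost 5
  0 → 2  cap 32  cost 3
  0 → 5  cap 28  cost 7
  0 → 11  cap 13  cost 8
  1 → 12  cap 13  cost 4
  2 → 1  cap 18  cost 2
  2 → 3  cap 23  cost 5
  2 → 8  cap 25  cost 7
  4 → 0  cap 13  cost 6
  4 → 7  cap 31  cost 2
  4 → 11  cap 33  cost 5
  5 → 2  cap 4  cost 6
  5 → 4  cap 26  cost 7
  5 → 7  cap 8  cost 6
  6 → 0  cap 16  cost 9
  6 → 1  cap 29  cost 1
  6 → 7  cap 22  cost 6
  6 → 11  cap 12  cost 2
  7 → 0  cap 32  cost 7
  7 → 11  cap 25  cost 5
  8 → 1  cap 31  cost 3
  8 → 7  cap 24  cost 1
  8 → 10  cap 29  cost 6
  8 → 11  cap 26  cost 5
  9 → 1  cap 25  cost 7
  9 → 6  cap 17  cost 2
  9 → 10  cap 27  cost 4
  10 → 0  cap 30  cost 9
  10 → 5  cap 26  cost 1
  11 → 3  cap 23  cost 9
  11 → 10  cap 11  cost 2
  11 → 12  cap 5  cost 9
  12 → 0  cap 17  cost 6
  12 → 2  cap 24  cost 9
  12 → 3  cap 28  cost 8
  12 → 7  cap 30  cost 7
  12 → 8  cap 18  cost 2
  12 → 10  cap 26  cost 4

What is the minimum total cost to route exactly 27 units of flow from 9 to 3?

Minimum cost for 27 units: 409

shortest-cost path #1: 9→6→11→3 push 12 @ unit cost 13 (adds 156)
shortest-cost path #2: 9→6→1→12→3 push 5 @ unit cost 15 (adds 75)
shortest-cost path #3: 9→10→5→2→3 push 4 @ unit cost 16 (adds 64)
shortest-cost path #4: 9→1→12→3 push 6 @ unit cost 19 (adds 114)
total cost = 409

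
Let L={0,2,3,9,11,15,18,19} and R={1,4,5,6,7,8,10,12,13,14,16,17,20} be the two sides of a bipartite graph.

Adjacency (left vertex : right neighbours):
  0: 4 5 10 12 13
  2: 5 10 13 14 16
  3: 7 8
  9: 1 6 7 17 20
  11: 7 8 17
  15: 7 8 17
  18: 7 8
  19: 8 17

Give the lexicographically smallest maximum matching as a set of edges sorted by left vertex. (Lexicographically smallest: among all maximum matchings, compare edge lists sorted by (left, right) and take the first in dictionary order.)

|M| = 6 (so the lex-smallest maximum matching has 6 edges)
process left vertices in ascending order; for each, take the smallest-labelled available neighbour that still permits 6 edges overall, or leave it unmatched if none does
lex-smallest matching: {0-4, 2-5, 3-7, 9-1, 11-8, 15-17}

Lex-smallest maximum matching: {(0,4), (2,5), (3,7), (9,1), (11,8), (15,17)}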